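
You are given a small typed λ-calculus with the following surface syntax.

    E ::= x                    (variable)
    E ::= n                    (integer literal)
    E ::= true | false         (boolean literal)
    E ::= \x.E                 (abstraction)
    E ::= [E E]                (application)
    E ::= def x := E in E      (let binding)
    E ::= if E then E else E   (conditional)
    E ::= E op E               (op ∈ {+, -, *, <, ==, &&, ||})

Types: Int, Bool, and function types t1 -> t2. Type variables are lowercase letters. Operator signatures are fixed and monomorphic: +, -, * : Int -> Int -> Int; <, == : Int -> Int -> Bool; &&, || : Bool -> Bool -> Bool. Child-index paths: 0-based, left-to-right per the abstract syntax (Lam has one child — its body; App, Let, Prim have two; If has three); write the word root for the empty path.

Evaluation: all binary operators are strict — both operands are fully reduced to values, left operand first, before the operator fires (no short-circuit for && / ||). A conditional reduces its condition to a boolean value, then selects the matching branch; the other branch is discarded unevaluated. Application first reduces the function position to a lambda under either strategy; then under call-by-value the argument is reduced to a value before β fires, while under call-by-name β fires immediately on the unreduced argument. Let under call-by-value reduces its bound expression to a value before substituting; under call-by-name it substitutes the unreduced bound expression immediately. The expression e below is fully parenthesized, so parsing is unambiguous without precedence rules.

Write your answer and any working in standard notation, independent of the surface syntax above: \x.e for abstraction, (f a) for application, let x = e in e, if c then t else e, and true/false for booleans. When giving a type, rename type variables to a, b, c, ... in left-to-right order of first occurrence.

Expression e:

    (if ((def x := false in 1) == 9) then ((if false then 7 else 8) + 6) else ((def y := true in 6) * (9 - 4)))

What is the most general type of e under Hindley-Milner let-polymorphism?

Trace:
let x : Bool
  unify Int ~ Int
  unify Int ~ Int
  unify Bool ~ Bool
  unify Bool ~ Bool
  unify Int ~ Int
  unify Int ~ Int
  unify Int ~ Int
let y : Bool
  unify Int ~ Int
  unify Int ~ Int
  unify Int ~ Int
  unify Int ~ Int
  unify Int ~ Int

Answer: Int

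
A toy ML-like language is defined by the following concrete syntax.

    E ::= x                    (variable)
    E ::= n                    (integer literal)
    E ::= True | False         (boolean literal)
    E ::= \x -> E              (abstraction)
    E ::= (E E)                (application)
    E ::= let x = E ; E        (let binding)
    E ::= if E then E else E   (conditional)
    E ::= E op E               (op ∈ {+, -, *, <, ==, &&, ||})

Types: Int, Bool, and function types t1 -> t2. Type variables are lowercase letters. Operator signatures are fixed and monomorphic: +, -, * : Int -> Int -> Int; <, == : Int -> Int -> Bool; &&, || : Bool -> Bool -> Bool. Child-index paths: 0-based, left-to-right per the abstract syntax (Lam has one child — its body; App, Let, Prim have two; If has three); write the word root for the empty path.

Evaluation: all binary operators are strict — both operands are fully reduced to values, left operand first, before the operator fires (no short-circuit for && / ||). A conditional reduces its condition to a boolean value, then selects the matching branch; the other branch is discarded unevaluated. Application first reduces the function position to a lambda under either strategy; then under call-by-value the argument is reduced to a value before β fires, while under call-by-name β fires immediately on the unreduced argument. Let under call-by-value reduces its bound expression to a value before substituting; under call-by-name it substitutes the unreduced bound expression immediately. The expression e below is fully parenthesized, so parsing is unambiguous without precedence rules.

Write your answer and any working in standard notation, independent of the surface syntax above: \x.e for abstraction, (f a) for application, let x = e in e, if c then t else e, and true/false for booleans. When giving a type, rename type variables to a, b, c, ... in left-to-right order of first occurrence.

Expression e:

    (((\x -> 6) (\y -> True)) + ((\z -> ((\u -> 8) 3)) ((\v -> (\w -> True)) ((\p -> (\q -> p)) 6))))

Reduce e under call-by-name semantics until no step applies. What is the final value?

Derivation:
step 0: (((\x.6) (\y.true)) + ((\z.((\u.8) 3)) ((\v.(\w.true)) ((\p.(\q.p)) 6))))
step 1: [beta@0] (6 + ((\z.((\u.8) 3)) ((\v.(\w.true)) ((\p.(\q.p)) 6))))
step 2: [beta@1] (6 + ((\u.8) 3))
step 3: [beta@1] (6 + 8)
step 4: [delta@root] 14

Answer: 14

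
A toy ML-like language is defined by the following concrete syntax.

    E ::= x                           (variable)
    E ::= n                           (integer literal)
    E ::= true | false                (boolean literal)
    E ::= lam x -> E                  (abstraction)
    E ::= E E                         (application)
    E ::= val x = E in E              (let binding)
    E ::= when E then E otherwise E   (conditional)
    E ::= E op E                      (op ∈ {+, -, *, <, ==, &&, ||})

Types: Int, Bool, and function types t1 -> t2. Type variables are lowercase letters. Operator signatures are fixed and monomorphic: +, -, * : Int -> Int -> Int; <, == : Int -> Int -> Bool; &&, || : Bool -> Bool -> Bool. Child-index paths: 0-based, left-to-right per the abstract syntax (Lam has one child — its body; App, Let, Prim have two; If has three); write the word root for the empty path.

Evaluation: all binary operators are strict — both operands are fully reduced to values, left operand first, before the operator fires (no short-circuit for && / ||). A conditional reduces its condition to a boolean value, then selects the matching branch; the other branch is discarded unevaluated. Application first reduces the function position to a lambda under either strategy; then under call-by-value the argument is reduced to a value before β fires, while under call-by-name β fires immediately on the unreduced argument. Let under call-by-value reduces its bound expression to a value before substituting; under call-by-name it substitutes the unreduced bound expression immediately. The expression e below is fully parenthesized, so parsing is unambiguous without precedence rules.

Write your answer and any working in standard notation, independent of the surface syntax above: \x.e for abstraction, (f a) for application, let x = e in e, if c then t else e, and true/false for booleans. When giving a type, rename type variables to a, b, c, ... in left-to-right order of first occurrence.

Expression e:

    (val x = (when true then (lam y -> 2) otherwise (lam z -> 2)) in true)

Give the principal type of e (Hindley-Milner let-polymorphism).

Trace:
  unify Bool ~ Bool
\y._ : a -> Int
\z._ : b -> Int
  unify a -> Int ~ b -> Int
  unify a ~ b
  unify Int ~ Int
let x : forall. b -> Int

Answer: Bool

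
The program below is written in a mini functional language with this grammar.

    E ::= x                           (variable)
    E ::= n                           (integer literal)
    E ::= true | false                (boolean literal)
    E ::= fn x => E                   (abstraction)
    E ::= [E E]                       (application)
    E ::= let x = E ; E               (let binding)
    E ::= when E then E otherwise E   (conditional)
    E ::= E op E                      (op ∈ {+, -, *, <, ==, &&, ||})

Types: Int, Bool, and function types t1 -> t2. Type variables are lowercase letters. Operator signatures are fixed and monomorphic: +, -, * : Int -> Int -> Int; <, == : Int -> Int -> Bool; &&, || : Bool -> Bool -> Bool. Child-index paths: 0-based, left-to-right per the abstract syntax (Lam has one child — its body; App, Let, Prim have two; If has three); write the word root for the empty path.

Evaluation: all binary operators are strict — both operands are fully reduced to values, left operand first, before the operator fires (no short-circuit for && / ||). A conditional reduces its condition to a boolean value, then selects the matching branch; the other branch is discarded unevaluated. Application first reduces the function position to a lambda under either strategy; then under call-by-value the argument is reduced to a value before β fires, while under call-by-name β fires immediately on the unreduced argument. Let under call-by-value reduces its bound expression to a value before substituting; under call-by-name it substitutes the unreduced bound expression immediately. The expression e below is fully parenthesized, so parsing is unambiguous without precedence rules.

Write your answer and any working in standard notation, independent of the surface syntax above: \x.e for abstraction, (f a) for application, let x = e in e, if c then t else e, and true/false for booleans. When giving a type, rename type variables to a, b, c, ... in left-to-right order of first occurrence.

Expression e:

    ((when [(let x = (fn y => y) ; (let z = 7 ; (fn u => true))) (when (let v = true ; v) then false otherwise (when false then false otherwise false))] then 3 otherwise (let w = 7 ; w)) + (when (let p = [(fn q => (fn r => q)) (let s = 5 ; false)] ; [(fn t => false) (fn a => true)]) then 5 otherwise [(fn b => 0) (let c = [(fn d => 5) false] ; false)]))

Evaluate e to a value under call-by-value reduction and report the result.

Derivation:
step 0: ((if ((let x = (\y.y) in (let z = 7 in (\u.true))) (if (let v = true in v) then false else (if false then false else false))) then 3 else (let w = 7 in w)) + (if (let p = ((\q.(\r.q)) (let s = 5 in false)) in ((\t.false) (\a.true))) then 5 else ((\b.0) (let c = ((\d.5) false) in false))))
step 1: [let@0.0.0] ((if ((let z = 7 in (\u.true)) (if (let v = true in v) then false else (if false then false else false))) then 3 else (let w = 7 in w)) + (if (let p = ((\q.(\r.q)) (let s = 5 in false)) in ((\t.false) (\a.true))) then 5 else ((\b.0) (let c = ((\d.5) false) in false))))
step 2: [let@0.0.0] ((if ((\u.true) (if (let v = true in v) then false else (if false then false else false))) then 3 else (let w = 7 in w)) + (if (let p = ((\q.(\r.q)) (let s = 5 in false)) in ((\t.false) (\a.true))) then 5 else ((\b.0) (let c = ((\d.5) false) in false))))
step 3: [let@0.0.1.0] ((if ((\u.true) (if true then false else (if false then false else false))) then 3 else (let w = 7 in w)) + (if (let p = ((\q.(\r.q)) (let s = 5 in false)) in ((\t.false) (\a.true))) then 5 else ((\b.0) (let c = ((\d.5) false) in false))))
step 4: [if@0.0.1] ((if ((\u.true) false) then 3 else (let w = 7 in w)) + (if (let p = ((\q.(\r.q)) (let s = 5 in false)) in ((\t.false) (\a.true))) then 5 else ((\b.0) (let c = ((\d.5) false) in false))))
step 5: [beta@0.0] ((if true then 3 else (let w = 7 in w)) + (if (let p = ((\q.(\r.q)) (let s = 5 in false)) in ((\t.false) (\a.true))) then 5 else ((\b.0) (let c = ((\d.5) false) in false))))
step 6: [if@0] (3 + (if (let p = ((\q.(\r.q)) (let s = 5 in false)) in ((\t.false) (\a.true))) then 5 else ((\b.0) (let c = ((\d.5) false) in false))))
step 7: [let@1.0.0.1] (3 + (if (let p = ((\q.(\r.q)) false) in ((\t.false) (\a.true))) then 5 else ((\b.0) (let c = ((\d.5) false) in false))))
step 8: [beta@1.0.0] (3 + (if (let p = (\r.false) in ((\t.false) (\a.true))) then 5 else ((\b.0) (let c = ((\d.5) false) in false))))
step 9: [let@1.0] (3 + (if ((\t.false) (\a.true)) then 5 else ((\b.0) (let c = ((\d.5) false) in false))))
step 10: [beta@1.0] (3 + (if false then 5 else ((\b.0) (let c = ((\d.5) false) in false))))
step 11: [if@1] (3 + ((\b.0) (let c = ((\d.5) false) in false)))
step 12: [beta@1.1.0] (3 + ((\b.0) (let c = 5 in false)))
step 13: [let@1.1] (3 + ((\b.0) false))
step 14: [beta@1] (3 + 0)
step 15: [delta@root] 3

Answer: 3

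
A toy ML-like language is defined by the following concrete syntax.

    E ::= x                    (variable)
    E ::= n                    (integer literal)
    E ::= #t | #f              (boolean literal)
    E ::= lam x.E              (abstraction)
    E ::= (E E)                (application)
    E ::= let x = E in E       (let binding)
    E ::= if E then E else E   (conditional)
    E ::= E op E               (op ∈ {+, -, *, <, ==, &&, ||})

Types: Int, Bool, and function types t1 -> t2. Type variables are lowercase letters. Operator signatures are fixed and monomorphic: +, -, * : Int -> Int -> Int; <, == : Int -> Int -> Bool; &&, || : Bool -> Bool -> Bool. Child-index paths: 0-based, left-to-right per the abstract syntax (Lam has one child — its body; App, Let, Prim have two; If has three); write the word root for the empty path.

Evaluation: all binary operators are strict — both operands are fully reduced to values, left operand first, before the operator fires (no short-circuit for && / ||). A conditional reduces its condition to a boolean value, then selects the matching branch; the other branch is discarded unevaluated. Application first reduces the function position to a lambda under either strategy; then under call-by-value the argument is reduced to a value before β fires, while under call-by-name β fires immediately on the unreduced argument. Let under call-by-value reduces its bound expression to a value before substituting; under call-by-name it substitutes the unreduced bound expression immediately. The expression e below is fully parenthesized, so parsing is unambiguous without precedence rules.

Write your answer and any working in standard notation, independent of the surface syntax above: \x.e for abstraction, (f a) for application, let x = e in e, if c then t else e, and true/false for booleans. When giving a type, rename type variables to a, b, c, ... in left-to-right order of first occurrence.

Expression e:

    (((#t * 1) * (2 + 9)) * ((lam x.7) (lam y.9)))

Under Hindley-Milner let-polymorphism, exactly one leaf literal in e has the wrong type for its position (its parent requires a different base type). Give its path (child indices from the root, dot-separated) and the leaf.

Answer: 0.0.0 : true

Working:
  unify Bool ~ Int
  FAIL: mismatch Bool ~ Int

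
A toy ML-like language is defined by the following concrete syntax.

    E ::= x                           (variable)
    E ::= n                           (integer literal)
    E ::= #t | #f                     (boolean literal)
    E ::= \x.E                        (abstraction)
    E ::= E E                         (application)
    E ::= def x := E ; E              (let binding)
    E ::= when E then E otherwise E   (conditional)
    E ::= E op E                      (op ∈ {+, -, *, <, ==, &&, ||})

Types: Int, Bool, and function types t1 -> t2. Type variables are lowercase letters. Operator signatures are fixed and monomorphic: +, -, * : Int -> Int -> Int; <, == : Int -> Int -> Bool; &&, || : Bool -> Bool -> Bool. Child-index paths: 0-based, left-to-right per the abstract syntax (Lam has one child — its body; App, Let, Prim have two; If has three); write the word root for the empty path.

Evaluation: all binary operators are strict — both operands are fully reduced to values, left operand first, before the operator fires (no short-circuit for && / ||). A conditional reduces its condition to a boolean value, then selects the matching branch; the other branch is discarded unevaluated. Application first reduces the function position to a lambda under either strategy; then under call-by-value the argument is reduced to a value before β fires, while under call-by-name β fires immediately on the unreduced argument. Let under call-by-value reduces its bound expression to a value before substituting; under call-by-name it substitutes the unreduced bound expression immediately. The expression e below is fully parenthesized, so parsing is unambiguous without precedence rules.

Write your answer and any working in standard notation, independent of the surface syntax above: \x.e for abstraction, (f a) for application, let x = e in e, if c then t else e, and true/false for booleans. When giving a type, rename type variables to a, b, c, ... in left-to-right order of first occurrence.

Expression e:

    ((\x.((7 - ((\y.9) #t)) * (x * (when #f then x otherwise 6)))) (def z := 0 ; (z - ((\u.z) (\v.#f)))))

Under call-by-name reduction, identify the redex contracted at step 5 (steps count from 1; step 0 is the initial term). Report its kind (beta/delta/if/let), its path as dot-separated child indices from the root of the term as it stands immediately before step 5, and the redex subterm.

Answer: beta at 1.0.1 : ((\u.0) (\v.false))

Trace:
step 0: ((\x.((7 - ((\y.9) true)) * (x * (if false then x else 6)))) (let z = 0 in (z - ((\u.z) (\v.false)))))
step 1: [beta@root] ((7 - ((\y.9) true)) * ((let z = 0 in (z - ((\u.z) (\v.false)))) * (if false then (let z = 0 in (z - ((\u.z) (\v.false)))) else 6)))
step 2: [beta@0.1] ((7 - 9) * ((let z = 0 in (z - ((\u.z) (\v.false)))) * (if false then (let z = 0 in (z - ((\u.z) (\v.false)))) else 6)))
step 3: [delta@0] (-2 * ((let z = 0 in (z - ((\u.z) (\v.false)))) * (if false then (let z = 0 in (z - ((\u.z) (\v.false)))) else 6)))
step 4: [let@1.0] (-2 * ((0 - ((\u.0) (\v.false))) * (if false then (let z = 0 in (z - ((\u.z) (\v.false)))) else 6)))
step 5: [beta@1.0.1] (-2 * ((0 - 0) * (if false then (let z = 0 in (z - ((\u.z) (\v.false)))) else 6)))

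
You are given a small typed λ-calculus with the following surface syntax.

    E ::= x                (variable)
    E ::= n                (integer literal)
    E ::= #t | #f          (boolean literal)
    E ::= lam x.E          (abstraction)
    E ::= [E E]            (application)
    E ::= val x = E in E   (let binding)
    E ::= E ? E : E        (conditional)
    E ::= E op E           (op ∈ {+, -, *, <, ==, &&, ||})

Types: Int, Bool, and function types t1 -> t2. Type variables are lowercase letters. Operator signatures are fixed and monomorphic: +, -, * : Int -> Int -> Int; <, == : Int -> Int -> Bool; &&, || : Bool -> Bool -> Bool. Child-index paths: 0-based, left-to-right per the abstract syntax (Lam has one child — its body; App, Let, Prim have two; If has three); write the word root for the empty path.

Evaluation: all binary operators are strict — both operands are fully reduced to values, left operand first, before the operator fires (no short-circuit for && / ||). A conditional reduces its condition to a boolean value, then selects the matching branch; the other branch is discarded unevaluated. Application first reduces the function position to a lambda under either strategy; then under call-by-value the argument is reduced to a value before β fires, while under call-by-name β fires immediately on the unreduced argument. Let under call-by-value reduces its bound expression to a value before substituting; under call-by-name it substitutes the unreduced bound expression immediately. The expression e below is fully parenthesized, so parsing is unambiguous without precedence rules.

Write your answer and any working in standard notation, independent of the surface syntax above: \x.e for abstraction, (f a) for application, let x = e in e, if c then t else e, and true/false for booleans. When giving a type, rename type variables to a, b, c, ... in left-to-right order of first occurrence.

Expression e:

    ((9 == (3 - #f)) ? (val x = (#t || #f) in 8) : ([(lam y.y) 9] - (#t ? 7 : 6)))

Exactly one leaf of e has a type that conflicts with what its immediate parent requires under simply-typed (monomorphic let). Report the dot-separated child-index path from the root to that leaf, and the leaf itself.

Working:
  unify Int ~ Int
  unify Int ~ Int
  unify Bool ~ Int
  FAIL: mismatch Bool ~ Int

Answer: 0.1.1 : false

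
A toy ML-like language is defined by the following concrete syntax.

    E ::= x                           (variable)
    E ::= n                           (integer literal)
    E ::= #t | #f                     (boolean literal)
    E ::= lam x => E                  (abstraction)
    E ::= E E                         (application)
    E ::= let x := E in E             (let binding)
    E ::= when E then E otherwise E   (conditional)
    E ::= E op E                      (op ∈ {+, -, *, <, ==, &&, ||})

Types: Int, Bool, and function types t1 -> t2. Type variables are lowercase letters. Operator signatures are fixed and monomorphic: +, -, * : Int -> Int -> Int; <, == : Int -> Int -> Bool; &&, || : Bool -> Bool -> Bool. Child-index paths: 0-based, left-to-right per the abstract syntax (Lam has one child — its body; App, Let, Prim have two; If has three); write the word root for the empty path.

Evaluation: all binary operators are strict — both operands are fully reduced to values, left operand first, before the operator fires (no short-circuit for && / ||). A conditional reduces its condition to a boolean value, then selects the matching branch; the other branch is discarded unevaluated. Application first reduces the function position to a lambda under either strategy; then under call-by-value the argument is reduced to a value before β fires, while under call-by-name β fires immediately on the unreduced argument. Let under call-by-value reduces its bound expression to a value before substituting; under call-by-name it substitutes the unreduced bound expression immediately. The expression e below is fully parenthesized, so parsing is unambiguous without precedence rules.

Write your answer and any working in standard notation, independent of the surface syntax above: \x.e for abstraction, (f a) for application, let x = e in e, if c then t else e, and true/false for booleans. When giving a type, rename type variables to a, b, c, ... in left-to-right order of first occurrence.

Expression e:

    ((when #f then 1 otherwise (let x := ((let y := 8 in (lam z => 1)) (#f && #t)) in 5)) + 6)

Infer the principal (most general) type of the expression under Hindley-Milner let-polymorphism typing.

Answer: Int

Derivation:
  unify Bool ~ Bool
let y : Int
\z._ : a -> Int
  unify Bool ~ Bool
  unify Bool ~ Bool
  unify a -> Int ~ Bool -> b
  unify a ~ Bool
  unify Int ~ b
_ _ : Int
let x : Int
  unify Int ~ Int
  unify Int ~ Int
  unify Int ~ Int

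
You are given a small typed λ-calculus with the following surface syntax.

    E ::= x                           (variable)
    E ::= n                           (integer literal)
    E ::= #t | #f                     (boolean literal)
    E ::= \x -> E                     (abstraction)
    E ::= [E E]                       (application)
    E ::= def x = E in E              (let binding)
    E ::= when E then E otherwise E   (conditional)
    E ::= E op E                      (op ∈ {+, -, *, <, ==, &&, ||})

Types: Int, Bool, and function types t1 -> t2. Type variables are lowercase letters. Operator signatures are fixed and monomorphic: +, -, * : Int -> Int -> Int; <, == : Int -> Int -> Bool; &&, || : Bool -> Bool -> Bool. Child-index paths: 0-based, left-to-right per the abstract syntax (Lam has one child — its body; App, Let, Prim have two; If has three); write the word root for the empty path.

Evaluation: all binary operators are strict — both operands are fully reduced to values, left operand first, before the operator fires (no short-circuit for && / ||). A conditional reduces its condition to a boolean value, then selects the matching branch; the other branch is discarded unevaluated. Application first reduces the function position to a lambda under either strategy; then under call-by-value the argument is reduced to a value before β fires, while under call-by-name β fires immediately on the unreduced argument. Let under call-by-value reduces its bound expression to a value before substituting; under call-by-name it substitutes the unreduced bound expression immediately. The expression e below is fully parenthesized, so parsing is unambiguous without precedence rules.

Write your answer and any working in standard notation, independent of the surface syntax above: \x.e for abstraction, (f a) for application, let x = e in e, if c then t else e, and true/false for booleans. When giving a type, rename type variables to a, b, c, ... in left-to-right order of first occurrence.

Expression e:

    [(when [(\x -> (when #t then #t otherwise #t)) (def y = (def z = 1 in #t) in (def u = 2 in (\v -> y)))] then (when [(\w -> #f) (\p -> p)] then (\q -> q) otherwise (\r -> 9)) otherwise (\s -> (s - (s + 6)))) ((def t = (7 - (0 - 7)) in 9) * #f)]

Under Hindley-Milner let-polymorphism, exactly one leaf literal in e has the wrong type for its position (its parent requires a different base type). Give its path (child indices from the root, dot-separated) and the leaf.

Answer: 1.1 : false

Working:
  unify Bool ~ Bool
  unify Bool ~ Bool
\x._ : a -> Bool
let z : Int
let y : Bool
let u : Int
y : Bool
\v._ : b -> Bool
  unify a -> Bool ~ (b -> Bool) -> c
  unify a ~ b -> Bool
  unify Bool ~ c
_ _ : Bool
  unify Bool ~ Bool
\w._ : d -> Bool
p : e
\p._ : e -> e
  unify d -> Bool ~ (e -> e) -> f
  unify d ~ e -> e
  unify Bool ~ f
_ _ : Bool
  unify Bool ~ Bool
q : g
\q._ : g -> g
\r._ : h -> Int
  unify g -> g ~ h -> Int
  unify g ~ h
  unify h ~ Int
s : i
  unify i ~ Int
s : Int
  unify Int ~ Int
  unify Int ~ Int
  unify Int ~ Int
\s._ : Int -> Int
  unify Int -> Int ~ Int -> Int
  unify Int ~ Int
  unify Int ~ Int
  unify Int ~ Int
  unify Int ~ Int
  unify Int ~ Int
  unify Int ~ Int
let t : Int
  unify Int ~ Int
  unify Bool ~ Int
  FAIL: mismatch Bool ~ Int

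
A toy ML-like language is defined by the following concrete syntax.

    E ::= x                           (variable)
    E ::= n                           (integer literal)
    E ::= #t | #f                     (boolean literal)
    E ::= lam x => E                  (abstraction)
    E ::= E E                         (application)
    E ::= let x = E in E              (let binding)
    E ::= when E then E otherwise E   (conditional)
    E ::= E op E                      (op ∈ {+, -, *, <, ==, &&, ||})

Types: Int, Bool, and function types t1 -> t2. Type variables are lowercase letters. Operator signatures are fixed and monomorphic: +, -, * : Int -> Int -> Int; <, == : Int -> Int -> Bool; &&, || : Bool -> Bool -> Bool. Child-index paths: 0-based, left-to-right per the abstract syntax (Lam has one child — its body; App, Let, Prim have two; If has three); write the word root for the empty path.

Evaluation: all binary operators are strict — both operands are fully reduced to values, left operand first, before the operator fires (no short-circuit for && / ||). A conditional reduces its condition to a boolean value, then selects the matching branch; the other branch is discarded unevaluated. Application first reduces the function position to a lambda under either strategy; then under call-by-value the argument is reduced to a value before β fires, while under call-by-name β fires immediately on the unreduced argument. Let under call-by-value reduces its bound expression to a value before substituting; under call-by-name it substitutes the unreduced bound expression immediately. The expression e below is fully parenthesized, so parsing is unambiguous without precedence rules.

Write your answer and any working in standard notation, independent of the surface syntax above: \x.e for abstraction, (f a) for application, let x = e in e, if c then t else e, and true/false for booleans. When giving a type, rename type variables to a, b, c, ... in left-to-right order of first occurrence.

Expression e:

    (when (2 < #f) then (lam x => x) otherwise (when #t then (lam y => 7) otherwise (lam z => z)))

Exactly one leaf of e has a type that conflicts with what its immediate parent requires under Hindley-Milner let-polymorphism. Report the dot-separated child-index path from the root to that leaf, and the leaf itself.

Answer: 0.1 : false

Working:
  unify Int ~ Int
  unify Bool ~ Int
  FAIL: mismatch Bool ~ Int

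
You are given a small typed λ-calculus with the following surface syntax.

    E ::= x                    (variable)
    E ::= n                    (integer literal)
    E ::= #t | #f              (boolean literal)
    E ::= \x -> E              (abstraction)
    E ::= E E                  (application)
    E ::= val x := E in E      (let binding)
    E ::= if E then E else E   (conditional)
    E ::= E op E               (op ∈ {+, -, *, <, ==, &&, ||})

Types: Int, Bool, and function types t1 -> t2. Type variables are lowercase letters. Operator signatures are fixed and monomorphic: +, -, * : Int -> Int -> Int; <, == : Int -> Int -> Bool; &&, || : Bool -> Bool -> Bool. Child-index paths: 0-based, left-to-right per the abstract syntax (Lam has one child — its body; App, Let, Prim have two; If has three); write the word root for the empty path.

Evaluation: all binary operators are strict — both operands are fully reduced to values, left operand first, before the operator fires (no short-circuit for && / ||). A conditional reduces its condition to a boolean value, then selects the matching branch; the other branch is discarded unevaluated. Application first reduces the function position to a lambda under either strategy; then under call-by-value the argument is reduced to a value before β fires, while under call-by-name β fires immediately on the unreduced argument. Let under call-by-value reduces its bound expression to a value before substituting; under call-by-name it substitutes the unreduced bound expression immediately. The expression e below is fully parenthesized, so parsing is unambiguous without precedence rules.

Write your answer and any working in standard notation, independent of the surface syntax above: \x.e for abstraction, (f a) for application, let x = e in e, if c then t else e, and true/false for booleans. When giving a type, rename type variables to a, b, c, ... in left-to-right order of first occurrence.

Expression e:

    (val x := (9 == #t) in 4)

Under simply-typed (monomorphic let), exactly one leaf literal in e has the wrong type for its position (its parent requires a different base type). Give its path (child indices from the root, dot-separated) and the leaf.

Answer: 0.1 : true

Trace:
  unify Int ~ Int
  unify Bool ~ Int
  FAIL: mismatch Bool ~ Int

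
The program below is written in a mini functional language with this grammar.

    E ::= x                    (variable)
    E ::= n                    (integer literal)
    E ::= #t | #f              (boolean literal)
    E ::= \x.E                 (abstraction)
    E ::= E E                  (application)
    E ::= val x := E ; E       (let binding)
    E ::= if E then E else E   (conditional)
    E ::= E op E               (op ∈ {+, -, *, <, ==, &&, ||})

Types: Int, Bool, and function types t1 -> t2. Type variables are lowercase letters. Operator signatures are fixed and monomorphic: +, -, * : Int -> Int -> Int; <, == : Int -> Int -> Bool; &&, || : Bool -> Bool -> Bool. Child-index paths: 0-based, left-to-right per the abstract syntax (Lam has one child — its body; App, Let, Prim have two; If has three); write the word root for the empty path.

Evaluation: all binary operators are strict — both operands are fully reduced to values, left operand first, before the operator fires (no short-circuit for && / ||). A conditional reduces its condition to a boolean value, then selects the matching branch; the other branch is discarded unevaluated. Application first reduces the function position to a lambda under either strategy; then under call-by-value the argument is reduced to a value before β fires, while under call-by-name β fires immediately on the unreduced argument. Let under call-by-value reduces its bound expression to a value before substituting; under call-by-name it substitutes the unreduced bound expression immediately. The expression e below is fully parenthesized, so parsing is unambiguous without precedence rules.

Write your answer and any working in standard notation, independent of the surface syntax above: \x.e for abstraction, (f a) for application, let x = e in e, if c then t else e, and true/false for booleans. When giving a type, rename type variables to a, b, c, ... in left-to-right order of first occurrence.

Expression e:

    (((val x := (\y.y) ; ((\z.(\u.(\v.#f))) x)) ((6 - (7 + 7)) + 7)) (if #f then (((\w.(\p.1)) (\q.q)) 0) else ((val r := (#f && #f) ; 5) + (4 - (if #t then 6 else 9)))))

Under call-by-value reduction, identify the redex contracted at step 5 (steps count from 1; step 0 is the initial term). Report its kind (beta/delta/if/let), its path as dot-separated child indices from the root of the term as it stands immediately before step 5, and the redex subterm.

Trace:
step 0: (((let x = (\y.y) in ((\z.(\u.(\v.false))) x)) ((6 - (7 + 7)) + 7)) (if false then (((\w.(\p.1)) (\q.q)) 0) else ((let r = (false && false) in 5) + (4 - (if true then 6 else 9)))))
step 1: [let@0.0] ((((\z.(\u.(\v.false))) (\y.y)) ((6 - (7 + 7)) + 7)) (if false then (((\w.(\p.1)) (\q.q)) 0) else ((let r = (false && false) in 5) + (4 - (if true then 6 else 9)))))
step 2: [beta@0.0] (((\u.(\v.false)) ((6 - (7 + 7)) + 7)) (if false then (((\w.(\p.1)) (\q.q)) 0) else ((let r = (false && false) in 5) + (4 - (if true then 6 else 9)))))
step 3: [delta@0.1.0.1] (((\u.(\v.false)) ((6 - 14) + 7)) (if false then (((\w.(\p.1)) (\q.q)) 0) else ((let r = (false && false) in 5) + (4 - (if true then 6 else 9)))))
step 4: [delta@0.1.0] (((\u.(\v.false)) (-8 + 7)) (if false then (((\w.(\p.1)) (\q.q)) 0) else ((let r = (false && false) in 5) + (4 - (if true then 6 else 9)))))
step 5: [delta@0.1] (((\u.(\v.false)) -1) (if false then (((\w.(\p.1)) (\q.q)) 0) else ((let r = (false && false) in 5) + (4 - (if true then 6 else 9)))))

Answer: delta at 0.1 : (-8 + 7)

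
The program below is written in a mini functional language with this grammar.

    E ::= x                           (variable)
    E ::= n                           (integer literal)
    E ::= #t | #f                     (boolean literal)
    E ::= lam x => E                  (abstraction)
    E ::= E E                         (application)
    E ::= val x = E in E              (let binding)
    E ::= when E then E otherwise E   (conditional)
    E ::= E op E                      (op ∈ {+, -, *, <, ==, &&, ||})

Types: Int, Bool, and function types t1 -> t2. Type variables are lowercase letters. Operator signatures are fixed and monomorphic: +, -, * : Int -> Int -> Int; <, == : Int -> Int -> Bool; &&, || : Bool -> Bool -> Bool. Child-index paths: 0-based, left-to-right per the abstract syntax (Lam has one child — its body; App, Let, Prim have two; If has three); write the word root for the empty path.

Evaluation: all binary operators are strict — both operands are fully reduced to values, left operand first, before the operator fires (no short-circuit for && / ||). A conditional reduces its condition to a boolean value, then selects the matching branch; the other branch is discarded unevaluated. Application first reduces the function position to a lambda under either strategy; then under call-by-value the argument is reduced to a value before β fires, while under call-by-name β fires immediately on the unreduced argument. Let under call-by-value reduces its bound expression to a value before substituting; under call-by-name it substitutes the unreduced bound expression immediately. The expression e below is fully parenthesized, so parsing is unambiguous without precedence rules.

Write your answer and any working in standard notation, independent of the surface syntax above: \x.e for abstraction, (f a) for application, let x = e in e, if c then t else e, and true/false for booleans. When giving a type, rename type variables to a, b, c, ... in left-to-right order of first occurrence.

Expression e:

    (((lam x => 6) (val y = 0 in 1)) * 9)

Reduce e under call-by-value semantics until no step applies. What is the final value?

Trace:
step 0: (((\x.6) (let y = 0 in 1)) * 9)
step 1: [let@0.1] (((\x.6) 1) * 9)
step 2: [beta@0] (6 * 9)
step 3: [delta@root] 54

Answer: 54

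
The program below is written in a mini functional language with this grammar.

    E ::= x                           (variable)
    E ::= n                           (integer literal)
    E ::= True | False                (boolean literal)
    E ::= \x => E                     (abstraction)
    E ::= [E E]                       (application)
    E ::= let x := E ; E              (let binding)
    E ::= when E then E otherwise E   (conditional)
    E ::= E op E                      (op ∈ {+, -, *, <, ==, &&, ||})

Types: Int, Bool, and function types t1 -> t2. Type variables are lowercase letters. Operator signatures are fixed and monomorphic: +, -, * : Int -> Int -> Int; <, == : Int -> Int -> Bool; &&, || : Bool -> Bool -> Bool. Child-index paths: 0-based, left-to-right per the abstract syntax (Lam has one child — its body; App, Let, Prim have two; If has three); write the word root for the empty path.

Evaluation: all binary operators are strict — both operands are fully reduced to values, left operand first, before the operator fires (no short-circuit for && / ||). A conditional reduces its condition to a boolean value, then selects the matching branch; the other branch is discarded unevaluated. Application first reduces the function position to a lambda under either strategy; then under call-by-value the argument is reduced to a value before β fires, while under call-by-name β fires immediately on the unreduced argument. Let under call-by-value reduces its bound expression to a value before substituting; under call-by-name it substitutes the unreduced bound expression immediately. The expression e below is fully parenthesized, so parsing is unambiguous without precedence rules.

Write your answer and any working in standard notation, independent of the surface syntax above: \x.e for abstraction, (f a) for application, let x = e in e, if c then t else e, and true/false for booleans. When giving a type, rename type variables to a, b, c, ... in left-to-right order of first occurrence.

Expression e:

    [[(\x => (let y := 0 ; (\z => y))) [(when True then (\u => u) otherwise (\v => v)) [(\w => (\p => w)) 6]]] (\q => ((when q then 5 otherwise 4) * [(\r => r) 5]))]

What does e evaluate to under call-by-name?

Working:
step 0: (((\x.(let y = 0 in (\z.y))) ((if true then (\u.u) else (\v.v)) ((\w.(\p.w)) 6))) (\q.((if q then 5 else 4) * ((\r.r) 5))))
step 1: [beta@0] ((let y = 0 in (\z.y)) (\q.((if q then 5 else 4) * ((\r.r) 5))))
step 2: [let@0] ((\z.0) (\q.((if q then 5 else 4) * ((\r.r) 5))))
step 3: [beta@root] 0

Answer: 0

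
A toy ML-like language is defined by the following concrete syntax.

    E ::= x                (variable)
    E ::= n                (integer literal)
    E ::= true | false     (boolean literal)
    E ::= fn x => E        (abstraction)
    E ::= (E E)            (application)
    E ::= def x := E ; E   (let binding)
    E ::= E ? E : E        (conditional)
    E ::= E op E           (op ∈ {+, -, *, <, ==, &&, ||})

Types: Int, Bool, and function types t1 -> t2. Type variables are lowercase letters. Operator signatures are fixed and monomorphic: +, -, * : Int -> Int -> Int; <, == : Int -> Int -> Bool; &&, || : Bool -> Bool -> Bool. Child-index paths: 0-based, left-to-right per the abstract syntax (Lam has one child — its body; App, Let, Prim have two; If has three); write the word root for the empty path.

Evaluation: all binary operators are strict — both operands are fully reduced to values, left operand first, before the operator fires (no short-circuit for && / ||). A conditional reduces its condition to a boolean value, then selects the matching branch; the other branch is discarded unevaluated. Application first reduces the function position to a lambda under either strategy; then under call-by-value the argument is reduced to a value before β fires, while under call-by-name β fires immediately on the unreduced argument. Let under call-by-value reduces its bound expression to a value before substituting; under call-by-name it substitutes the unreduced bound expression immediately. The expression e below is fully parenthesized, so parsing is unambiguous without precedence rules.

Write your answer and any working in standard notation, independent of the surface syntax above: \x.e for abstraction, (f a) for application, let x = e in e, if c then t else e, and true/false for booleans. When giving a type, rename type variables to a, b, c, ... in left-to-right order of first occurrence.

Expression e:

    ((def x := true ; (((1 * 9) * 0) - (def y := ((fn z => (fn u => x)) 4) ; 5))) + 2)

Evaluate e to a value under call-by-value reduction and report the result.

Derivation:
step 0: ((let x = true in (((1 * 9) * 0) - (let y = ((\z.(\u.x)) 4) in 5))) + 2)
step 1: [let@0] ((((1 * 9) * 0) - (let y = ((\z.(\u.true)) 4) in 5)) + 2)
step 2: [delta@0.0.0] (((9 * 0) - (let y = ((\z.(\u.true)) 4) in 5)) + 2)
step 3: [delta@0.0] ((0 - (let y = ((\z.(\u.true)) 4) in 5)) + 2)
step 4: [beta@0.1.0] ((0 - (let y = (\u.true) in 5)) + 2)
step 5: [let@0.1] ((0 - 5) + 2)
step 6: [delta@0] (-5 + 2)
step 7: [delta@root] -3

Answer: -3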